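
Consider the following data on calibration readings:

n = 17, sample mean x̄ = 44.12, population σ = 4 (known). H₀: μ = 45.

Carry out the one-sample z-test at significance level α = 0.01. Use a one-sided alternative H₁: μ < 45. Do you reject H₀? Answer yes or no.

SE = σ/√n = 4/√17 = 0.9701
z = (x̄−μ₀)/SE = (44.12−45)/0.9701 = -0.9071
p-value (one-sided, H₁ less) = 0.18218
At α=0.01: p ≥ α → fail to reject H₀

reject H₀: no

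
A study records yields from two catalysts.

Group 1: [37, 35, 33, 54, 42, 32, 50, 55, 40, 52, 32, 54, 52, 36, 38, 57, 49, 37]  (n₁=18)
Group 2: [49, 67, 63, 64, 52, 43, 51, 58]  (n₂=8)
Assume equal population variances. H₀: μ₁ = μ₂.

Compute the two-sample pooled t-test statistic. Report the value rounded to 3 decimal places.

x̄₁=43.611, s₁=9.024, n₁=18
x̄₂=55.875, s₂=8.425, n₂=8
s_p² = [17·9.024² + 7·8.425²]/24 = 78.3814
SE = √(s_p²·(1/18+1/8)) = 3.7619
t = (43.611−55.875)/3.7619 = -3.2600
df = 24

test statistic = -3.260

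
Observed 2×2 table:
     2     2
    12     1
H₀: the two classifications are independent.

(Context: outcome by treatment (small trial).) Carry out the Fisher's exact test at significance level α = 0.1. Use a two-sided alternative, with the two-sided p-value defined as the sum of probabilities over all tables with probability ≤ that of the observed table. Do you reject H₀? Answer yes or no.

Margins: r₁=4, r₂=13, c₁=14, c₂=3, n=17
p_obs = C(4,2)·C(13,12)/C(17,14); sum pmf over tables with pmf ≤ p_obs
p-value (two-sided) = 0.12059
At α=0.1: p ≥ α → fail to reject H₀

reject H₀: no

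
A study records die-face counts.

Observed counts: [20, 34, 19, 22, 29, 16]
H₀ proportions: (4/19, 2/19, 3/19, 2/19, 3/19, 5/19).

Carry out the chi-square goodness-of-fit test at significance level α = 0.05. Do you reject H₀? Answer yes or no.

n = 140; E_i = n·p_i = [29.47, 14.74, 22.11, 14.74, 22.11, 36.84]
χ² = (20−29.47)²/29.47 + (34−14.74)²/14.74 + (19−22.11)²/22.11 + (22−14.74)²/14.74 + (29−22.11)²/22.11 + (16−36.84)²/36.84 = 46.1819
df = 5
p-value (upper-tail) = 0.00000
At α=0.05: p < α → reject H₀

reject H₀: yes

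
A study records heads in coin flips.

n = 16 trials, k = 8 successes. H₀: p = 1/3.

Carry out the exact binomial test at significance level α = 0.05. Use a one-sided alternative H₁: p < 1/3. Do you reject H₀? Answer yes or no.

Exact binomial: n=16, k=8, p₀=1/3=0.3333
P(X≤8) from Σ C(n,i)·p₀^i·(1−p₀)^(n−i)
p-value (one-sided, H₁ less) = 0.95004
At α=0.05: p ≥ α → fail to reject H₀

reject H₀: no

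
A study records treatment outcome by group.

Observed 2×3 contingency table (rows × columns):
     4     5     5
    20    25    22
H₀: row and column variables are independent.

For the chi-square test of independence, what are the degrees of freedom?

degrees of freedom = 2

df = (r−1)(c−1) = (2−1)·(3−1) = 2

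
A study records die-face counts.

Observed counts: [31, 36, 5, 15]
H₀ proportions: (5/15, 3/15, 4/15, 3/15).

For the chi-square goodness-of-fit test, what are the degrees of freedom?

degrees of freedom = 3

df = k − 1 = 4 − 1 = 3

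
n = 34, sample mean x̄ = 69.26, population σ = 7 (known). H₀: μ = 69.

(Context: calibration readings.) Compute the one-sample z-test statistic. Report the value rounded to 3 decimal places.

SE = σ/√n = 7/√34 = 1.2005
z = (x̄−μ₀)/SE = (69.26−69)/1.2005 = 0.2166

test statistic = 0.217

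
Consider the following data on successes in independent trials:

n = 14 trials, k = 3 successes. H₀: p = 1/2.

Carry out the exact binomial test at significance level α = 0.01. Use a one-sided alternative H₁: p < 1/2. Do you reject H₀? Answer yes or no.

Exact binomial: n=14, k=3, p₀=1/2=0.5000
P(X≤3) from Σ C(n,i)·p₀^i·(1−p₀)^(n−i)
p-value (one-sided, H₁ less) = 0.02869
At α=0.01: p ≥ α → fail to reject H₀

reject H₀: no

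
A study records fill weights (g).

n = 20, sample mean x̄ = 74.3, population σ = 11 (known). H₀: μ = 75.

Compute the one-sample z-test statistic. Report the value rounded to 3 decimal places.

SE = σ/√n = 11/√20 = 2.4597
z = (x̄−μ₀)/SE = (74.3−75)/2.4597 = -0.2846

test statistic = -0.285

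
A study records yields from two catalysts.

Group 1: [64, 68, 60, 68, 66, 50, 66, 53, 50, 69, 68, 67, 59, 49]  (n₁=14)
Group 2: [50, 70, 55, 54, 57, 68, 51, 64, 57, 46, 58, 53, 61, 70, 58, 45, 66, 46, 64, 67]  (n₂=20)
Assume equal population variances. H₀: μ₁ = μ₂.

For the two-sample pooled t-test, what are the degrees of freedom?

df = n₁ + n₂ − 2 = 14 + 20 − 2 = 32

degrees of freedom = 32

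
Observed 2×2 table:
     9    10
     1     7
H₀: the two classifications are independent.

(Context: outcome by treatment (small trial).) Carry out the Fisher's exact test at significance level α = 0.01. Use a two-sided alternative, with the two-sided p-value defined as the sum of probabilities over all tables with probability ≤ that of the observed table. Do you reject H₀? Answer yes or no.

Margins: r₁=19, r₂=8, c₁=10, c₂=17, n=27
p_obs = C(19,9)·C(8,1)/C(27,10); sum pmf over tables with pmf ≤ p_obs
p-value (two-sided) = 0.18954
At α=0.01: p ≥ α → fail to reject H₀

reject H₀: no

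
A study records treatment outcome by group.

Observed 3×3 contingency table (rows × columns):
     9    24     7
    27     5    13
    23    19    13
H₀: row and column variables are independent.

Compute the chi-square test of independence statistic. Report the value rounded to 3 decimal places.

Row totals [40, 45, 55], col totals [59, 48, 33], n=140
χ² = (9−16.86)²/16.86 + (24−13.71)²/13.71 + (7−9.43)²/9.43 + (27−18.96)²/18.96 + (5−15.43)²/15.43 + (13−10.61)²/10.61 + (23−23.18)²/23.18 + (19−18.86)²/18.86 + (13−12.96)²/12.96 = 22.9983
df = 4

test statistic = 22.998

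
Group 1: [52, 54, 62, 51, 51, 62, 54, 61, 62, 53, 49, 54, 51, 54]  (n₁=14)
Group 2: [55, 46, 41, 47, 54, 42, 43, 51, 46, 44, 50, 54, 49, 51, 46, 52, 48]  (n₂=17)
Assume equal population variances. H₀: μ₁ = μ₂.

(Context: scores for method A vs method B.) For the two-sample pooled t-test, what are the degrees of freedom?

degrees of freedom = 29

df = n₁ + n₂ − 2 = 14 + 17 − 2 = 29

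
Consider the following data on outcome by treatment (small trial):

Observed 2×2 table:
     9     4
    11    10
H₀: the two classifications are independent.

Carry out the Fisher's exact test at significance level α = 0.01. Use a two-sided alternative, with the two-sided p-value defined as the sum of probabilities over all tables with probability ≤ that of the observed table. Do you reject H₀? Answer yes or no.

reject H₀: no

Margins: r₁=13, r₂=21, c₁=20, c₂=14, n=34
p_obs = C(13,9)·C(21,11)/C(34,20); sum pmf over tables with pmf ≤ p_obs
p-value (two-sided) = 0.47738
At α=0.01: p ≥ α → fail to reject H₀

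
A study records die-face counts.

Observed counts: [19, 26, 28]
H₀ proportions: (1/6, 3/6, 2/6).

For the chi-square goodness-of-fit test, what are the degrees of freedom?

degrees of freedom = 2

df = k − 1 = 3 − 1 = 2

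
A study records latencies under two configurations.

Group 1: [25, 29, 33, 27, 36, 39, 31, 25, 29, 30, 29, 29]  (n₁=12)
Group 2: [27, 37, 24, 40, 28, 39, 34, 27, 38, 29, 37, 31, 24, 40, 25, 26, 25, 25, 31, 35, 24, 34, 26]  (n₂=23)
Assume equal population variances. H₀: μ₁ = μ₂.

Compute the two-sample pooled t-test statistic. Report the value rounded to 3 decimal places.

test statistic = -0.282

x̄₁=30.167, s₁=4.152, n₁=12
x̄₂=30.696, s₂=5.756, n₂=23
s_p² = [11·4.152² + 22·5.756²]/33 = 27.8344
SE = √(s_p²·(1/12+1/23)) = 1.8788
t = (30.167−30.696)/1.8788 = -0.2816
df = 33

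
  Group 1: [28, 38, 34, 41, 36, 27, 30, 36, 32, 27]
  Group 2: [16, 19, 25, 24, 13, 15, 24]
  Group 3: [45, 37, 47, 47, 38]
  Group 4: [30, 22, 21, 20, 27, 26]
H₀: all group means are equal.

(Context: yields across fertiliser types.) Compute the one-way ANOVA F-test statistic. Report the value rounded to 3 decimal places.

test statistic = 27.979

Group means [32.90, 19.43, 42.80, 24.33], grand mean 29.464
SSB = Σnᵢ(x̄ᵢ−x̄)² = 1870.217; SSW = ΣΣ(x−x̄ᵢ)² = 534.748
MSB = 1870.217/3 = 623.4056; MSW = 534.748/24 = 22.2812
F = MSB/MSW = 27.9791
df = (3, 24)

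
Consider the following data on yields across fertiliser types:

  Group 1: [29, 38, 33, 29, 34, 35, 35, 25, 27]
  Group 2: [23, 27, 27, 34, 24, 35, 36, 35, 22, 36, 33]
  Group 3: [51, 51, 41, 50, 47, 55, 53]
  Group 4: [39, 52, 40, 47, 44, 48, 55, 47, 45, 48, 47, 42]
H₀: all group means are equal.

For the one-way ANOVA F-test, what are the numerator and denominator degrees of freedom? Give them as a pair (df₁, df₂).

degrees of freedom = [3, 35]

k = 4 groups, N = 39 total
df = (k−1, N−k) = (4−1, 39−4) = (3, 35)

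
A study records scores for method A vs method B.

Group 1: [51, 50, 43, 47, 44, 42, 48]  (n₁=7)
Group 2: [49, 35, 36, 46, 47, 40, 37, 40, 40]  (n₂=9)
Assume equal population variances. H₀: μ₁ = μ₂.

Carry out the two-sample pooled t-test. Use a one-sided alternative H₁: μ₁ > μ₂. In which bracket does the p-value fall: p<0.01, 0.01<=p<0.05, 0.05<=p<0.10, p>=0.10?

x̄₁=46.429, s₁=3.505, n₁=7
x̄₂=41.111, s₂=5.061, n₂=9
s_p² = [6·3.505² + 8·5.061²]/14 = 19.9002
SE = √(s_p²·(1/7+1/9)) = 2.2481
t = (46.429−41.111)/2.2481 = 2.3653
df = 14
p-value (one-sided, H₁ greater) = 0.01649
→ bracket: 0.01<=p<0.05

p-value bracket: 0.01<=p<0.05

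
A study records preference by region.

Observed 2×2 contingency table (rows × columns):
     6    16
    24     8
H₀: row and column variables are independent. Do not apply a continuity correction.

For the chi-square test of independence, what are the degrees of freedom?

degrees of freedom = 1

df = (r−1)(c−1) = (2−1)·(2−1) = 1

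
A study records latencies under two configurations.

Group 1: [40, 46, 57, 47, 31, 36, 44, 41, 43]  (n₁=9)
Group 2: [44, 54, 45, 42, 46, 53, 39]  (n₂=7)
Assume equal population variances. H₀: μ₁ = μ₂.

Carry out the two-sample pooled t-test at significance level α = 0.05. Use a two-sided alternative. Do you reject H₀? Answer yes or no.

reject H₀: no

x̄₁=42.778, s₁=7.311, n₁=9
x̄₂=46.143, s₂=5.521, n₂=7
s_p² = [8·7.311² + 6·5.521²]/14 = 43.6009
SE = √(s_p²·(1/9+1/7)) = 3.3276
t = (42.778−46.143)/3.3276 = -1.0112
df = 14
p-value (two-sided) = 0.32906
At α=0.05: p ≥ α → fail to reject H₀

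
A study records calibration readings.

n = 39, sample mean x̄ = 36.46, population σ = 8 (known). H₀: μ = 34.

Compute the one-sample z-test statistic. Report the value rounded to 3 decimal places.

test statistic = 1.920

SE = σ/√n = 8/√39 = 1.2810
z = (x̄−μ₀)/SE = (36.46−34)/1.2810 = 1.9203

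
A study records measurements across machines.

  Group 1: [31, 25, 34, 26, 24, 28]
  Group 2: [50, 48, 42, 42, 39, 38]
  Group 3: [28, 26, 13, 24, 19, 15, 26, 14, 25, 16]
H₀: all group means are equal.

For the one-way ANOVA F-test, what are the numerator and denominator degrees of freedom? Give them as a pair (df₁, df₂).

k = 3 groups, N = 22 total
df = (k−1, N−k) = (3−1, 22−3) = (2, 19)

degrees of freedom = [2, 19]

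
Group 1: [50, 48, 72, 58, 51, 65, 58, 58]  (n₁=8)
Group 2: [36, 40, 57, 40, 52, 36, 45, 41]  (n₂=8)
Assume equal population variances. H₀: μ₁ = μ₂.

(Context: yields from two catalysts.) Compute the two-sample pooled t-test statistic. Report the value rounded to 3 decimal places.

x̄₁=57.500, s₁=8.071, n₁=8
x̄₂=43.375, s₂=7.558, n₂=8
s_p² = [7·8.071² + 7·7.558²]/14 = 61.1339
SE = √(s_p²·(1/8+1/8)) = 3.9094
t = (57.500−43.375)/3.9094 = 3.6131
df = 14

test statistic = 3.613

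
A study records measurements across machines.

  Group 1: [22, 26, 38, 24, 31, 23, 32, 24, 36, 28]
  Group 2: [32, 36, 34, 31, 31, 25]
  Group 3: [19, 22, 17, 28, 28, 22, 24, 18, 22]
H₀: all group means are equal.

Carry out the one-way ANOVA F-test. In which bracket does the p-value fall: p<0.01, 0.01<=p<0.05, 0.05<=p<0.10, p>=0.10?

p-value bracket: p<0.01

Group means [28.40, 31.50, 22.22], grand mean 26.920
SSB = Σnᵢ(x̄ᵢ−x̄)² = 346.384; SSW = ΣΣ(x−x̄ᵢ)² = 479.456
MSB = 346.384/2 = 173.1922; MSW = 479.456/22 = 21.7934
F = MSB/MSW = 7.9470
df = (2, 22)
p-value (upper-tail) = 0.00253
→ bracket: p<0.01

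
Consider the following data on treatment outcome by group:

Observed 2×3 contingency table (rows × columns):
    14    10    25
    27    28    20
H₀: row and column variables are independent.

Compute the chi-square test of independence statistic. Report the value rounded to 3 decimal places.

test statistic = 8.109

Row totals [49, 75], col totals [41, 38, 45], n=124
χ² = (14−16.20)²/16.20 + (10−15.02)²/15.02 + (25−17.78)²/17.78 + (27−24.80)²/24.80 + (28−22.98)²/22.98 + (20−27.22)²/27.22 = 8.1087
df = 2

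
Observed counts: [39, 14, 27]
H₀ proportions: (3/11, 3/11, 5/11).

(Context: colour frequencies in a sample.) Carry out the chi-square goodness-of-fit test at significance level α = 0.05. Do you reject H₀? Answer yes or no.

reject H₀: yes

n = 80; E_i = n·p_i = [21.82, 21.82, 36.36]
χ² = (39−21.82)²/21.82 + (14−21.82)²/21.82 + (27−36.36)²/36.36 = 18.7433
df = 2
p-value (upper-tail) = 0.00009
At α=0.05: p < α → reject H₀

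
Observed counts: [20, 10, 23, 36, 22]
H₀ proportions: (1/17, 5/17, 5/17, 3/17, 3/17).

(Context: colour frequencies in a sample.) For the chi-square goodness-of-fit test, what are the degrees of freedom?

degrees of freedom = 4

df = k − 1 = 5 − 1 = 4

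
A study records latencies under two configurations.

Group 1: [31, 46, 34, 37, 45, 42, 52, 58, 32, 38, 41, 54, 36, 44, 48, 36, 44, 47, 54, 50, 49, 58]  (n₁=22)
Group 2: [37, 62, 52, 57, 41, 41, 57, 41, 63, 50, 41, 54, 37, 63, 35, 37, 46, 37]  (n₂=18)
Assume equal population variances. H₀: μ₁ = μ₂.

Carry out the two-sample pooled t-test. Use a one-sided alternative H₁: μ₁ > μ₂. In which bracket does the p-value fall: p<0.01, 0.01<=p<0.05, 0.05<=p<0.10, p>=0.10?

p-value bracket: p>=0.10

x̄₁=44.364, s₁=8.116, n₁=22
x̄₂=47.278, s₂=10.022, n₂=18
s_p² = [21·8.116² + 17·10.022²]/38 = 81.3343
SE = √(s_p²·(1/22+1/18)) = 2.8663
t = (44.364−47.278)/2.8663 = -1.0167
df = 38
p-value (one-sided, H₁ greater) = 0.84214
→ bracket: p>=0.10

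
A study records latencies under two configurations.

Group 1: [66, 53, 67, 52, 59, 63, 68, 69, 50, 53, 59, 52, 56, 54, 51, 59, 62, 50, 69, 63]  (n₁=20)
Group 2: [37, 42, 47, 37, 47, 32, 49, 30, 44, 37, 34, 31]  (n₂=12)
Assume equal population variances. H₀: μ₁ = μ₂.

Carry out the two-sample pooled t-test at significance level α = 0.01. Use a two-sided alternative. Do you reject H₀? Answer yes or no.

reject H₀: yes

x̄₁=58.750, s₁=6.742, n₁=20
x̄₂=38.917, s₂=6.694, n₂=12
s_p² = [19·6.742² + 11·6.694²]/30 = 45.2222
SE = √(s_p²·(1/20+1/12)) = 2.4555
t = (58.750−38.917)/2.4555 = 8.0770
df = 30
p-value (two-sided) = 0.00000
At α=0.01: p < α → reject H₀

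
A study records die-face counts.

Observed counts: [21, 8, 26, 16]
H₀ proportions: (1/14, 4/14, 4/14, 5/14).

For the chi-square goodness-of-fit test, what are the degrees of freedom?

degrees of freedom = 3

df = k − 1 = 4 − 1 = 3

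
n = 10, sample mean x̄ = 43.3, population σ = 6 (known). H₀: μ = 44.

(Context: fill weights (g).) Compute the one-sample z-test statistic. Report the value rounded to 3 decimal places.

SE = σ/√n = 6/√10 = 1.8974
z = (x̄−μ₀)/SE = (43.3−44)/1.8974 = -0.3689

test statistic = -0.369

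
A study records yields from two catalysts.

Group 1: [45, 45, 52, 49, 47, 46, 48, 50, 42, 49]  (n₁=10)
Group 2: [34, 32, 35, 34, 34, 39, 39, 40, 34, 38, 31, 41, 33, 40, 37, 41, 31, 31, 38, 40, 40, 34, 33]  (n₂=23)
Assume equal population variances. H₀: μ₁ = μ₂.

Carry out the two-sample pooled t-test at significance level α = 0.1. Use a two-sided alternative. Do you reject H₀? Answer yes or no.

reject H₀: yes

x̄₁=47.300, s₁=2.908, n₁=10
x̄₂=36.043, s₂=3.509, n₂=23
s_p² = [9·2.908² + 22·3.509²]/31 = 11.1954
SE = √(s_p²·(1/10+1/23)) = 1.2674
t = (47.300−36.043)/1.2674 = 8.8816
df = 31
p-value (two-sided) = 0.00000
At α=0.1: p < α → reject H₀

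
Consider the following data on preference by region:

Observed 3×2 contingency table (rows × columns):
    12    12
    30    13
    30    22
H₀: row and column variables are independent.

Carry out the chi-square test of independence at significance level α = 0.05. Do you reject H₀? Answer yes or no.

reject H₀: no

Row totals [24, 43, 52], col totals [72, 47], n=119
χ² = (12−14.52)²/14.52 + (12−9.48)²/9.48 + (30−26.02)²/26.02 + (13−16.98)²/16.98 + (30−31.46)²/31.46 + (22−20.54)²/20.54 = 2.8242
df = 2
p-value (upper-tail) = 0.24363
At α=0.05: p ≥ α → fail to reject H₀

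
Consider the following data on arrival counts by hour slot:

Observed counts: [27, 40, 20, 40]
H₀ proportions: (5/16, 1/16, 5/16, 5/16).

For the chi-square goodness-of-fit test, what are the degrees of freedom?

degrees of freedom = 3

df = k − 1 = 4 − 1 = 3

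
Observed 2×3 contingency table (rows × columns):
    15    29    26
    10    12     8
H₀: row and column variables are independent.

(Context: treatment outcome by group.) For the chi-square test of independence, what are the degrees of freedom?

df = (r−1)(c−1) = (2−1)·(3−1) = 2

degrees of freedom = 2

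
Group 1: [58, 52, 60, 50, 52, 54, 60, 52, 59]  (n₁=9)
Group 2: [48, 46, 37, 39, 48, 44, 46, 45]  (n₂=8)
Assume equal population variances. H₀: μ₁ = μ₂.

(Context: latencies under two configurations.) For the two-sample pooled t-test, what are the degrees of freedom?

degrees of freedom = 15

df = n₁ + n₂ − 2 = 9 + 8 − 2 = 15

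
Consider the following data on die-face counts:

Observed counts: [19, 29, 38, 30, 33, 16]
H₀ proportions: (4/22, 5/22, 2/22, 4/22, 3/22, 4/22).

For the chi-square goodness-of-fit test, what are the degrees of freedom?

degrees of freedom = 5

df = k − 1 = 6 − 1 = 5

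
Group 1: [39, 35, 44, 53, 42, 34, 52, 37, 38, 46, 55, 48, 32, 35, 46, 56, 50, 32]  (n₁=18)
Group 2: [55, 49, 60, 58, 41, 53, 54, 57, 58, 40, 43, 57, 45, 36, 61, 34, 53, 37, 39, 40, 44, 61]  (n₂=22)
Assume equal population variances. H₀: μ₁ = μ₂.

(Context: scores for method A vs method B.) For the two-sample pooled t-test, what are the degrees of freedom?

df = n₁ + n₂ − 2 = 18 + 22 − 2 = 38

degrees of freedom = 38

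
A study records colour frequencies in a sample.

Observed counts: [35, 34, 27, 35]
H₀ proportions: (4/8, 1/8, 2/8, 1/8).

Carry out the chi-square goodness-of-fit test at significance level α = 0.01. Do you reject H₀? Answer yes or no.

reject H₀: yes

n = 131; E_i = n·p_i = [65.50, 16.38, 32.75, 16.38]
χ² = (35−65.50)²/65.50 + (34−16.38)²/16.38 + (27−32.75)²/32.75 + (35−16.38)²/16.38 = 55.3664
df = 3
p-value (upper-tail) = 0.00000
At α=0.01: p < α → reject H₀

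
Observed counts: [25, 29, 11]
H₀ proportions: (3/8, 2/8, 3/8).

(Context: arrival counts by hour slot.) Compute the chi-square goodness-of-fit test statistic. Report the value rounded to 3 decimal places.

n = 65; E_i = n·p_i = [24.38, 16.25, 24.38]
χ² = (25−24.38)²/24.38 + (29−16.25)²/16.25 + (11−24.38)²/24.38 = 17.3590
df = 2

test statistic = 17.359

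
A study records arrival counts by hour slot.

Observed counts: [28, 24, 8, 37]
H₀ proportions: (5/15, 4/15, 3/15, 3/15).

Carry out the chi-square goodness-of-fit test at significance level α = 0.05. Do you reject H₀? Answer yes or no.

reject H₀: yes

n = 97; E_i = n·p_i = [32.33, 25.87, 19.40, 19.40]
χ² = (28−32.33)²/32.33 + (24−25.87)²/25.87 + (8−19.40)²/19.40 + (37−19.40)²/19.40 = 23.3814
df = 3
p-value (upper-tail) = 0.00003
At α=0.05: p < α → reject H₀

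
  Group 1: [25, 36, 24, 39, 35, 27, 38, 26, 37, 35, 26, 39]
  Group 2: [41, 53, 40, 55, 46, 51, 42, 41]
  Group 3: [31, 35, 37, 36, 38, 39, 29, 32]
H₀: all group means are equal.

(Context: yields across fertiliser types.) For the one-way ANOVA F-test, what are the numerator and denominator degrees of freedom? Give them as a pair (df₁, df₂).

degrees of freedom = [2, 25]

k = 3 groups, N = 28 total
df = (k−1, N−k) = (3−1, 28−3) = (2, 25)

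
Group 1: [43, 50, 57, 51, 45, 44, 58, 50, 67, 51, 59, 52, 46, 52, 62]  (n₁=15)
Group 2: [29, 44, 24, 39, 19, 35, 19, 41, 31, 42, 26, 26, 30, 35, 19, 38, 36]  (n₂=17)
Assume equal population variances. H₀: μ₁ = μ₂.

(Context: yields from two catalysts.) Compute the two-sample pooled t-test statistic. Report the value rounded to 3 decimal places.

test statistic = 7.769

x̄₁=52.467, s₁=6.927, n₁=15
x̄₂=31.353, s₂=8.268, n₂=17
s_p² = [14·6.927² + 16·8.268²]/30 = 58.8539
SE = √(s_p²·(1/15+1/17)) = 2.7176
t = (52.467−31.353)/2.7176 = 7.7691
df = 30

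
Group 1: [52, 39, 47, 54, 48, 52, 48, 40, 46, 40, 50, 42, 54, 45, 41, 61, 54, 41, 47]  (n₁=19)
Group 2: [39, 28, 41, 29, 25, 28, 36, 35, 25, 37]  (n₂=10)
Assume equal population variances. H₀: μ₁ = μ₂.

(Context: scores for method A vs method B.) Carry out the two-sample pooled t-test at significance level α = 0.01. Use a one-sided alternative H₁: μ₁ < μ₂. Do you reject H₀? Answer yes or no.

x̄₁=47.421, s₁=6.077, n₁=19
x̄₂=32.300, s₂=5.945, n₂=10
s_p² = [18·6.077² + 9·5.945²]/27 = 36.3975
SE = √(s_p²·(1/19+1/10)) = 2.3570
t = (47.421−32.300)/2.3570 = 6.4154
df = 27
p-value (one-sided, H₁ less) = 1.00000
At α=0.01: p ≥ α → fail to reject H₀

reject H₀: no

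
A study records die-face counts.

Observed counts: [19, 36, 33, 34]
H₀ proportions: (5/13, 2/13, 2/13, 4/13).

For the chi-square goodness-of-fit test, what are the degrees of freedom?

degrees of freedom = 3

df = k − 1 = 4 − 1 = 3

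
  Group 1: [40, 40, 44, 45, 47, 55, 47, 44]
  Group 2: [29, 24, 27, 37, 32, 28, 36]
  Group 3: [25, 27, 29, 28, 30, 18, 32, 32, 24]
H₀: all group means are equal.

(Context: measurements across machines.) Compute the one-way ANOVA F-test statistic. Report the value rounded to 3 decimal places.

test statistic = 34.969

Group means [45.25, 30.43, 27.22], grand mean 34.167
SSB = Σnᵢ(x̄ᵢ−x̄)² = 1514.563; SSW = ΣΣ(x−x̄ᵢ)² = 454.770
MSB = 1514.563/2 = 757.2817; MSW = 454.770/21 = 21.6557
F = MSB/MSW = 34.9692
df = (2, 21)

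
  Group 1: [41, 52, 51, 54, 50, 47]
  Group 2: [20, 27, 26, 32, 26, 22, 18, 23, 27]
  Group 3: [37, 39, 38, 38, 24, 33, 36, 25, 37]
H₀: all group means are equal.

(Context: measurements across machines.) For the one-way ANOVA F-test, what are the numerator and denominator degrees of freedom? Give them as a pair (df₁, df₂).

degrees of freedom = [2, 21]

k = 3 groups, N = 24 total
df = (k−1, N−k) = (3−1, 24−3) = (2, 21)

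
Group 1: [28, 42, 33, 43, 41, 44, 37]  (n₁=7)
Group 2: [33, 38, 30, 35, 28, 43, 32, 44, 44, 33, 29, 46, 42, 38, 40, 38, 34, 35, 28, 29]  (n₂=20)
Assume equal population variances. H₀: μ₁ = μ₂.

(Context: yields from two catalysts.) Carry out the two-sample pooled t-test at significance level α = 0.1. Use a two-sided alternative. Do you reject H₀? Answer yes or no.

x̄₁=38.286, s₁=5.936, n₁=7
x̄₂=35.950, s₂=5.817, n₂=20
s_p² = [6·5.936² + 19·5.817²]/25 = 34.1751
SE = √(s_p²·(1/7+1/20)) = 2.5673
t = (38.286−35.950)/2.5673 = 0.9098
df = 25
p-value (two-sided) = 0.37162
At α=0.1: p ≥ α → fail to reject H₀

reject H₀: no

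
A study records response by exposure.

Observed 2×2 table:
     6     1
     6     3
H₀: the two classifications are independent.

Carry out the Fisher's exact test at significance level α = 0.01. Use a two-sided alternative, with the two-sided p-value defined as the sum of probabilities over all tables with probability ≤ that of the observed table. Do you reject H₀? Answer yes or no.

reject H₀: no

Margins: r₁=7, r₂=9, c₁=12, c₂=4, n=16
p_obs = C(7,6)·C(9,6)/C(16,12); sum pmf over tables with pmf ≤ p_obs
p-value (two-sided) = 0.58462
At α=0.01: p ≥ α → fail to reject H₀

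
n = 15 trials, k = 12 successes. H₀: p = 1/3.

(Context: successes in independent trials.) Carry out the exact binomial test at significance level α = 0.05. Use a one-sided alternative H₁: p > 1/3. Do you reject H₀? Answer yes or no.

Exact binomial: n=15, k=12, p₀=1/3=0.3333
P(X≥12) from Σ C(n,i)·p₀^i·(1−p₀)^(n−i)
p-value (one-sided, H₁ greater) = 0.00029
At α=0.05: p < α → reject H₀

reject H₀: yes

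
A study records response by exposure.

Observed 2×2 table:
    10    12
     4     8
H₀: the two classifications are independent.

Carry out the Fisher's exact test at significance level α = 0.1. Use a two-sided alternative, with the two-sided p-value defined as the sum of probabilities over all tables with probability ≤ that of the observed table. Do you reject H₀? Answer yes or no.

reject H₀: no

Margins: r₁=22, r₂=12, c₁=14, c₂=20, n=34
p_obs = C(22,10)·C(12,4)/C(34,14); sum pmf over tables with pmf ≤ p_obs
p-value (two-sided) = 0.71698
At α=0.1: p ≥ α → fail to reject H₀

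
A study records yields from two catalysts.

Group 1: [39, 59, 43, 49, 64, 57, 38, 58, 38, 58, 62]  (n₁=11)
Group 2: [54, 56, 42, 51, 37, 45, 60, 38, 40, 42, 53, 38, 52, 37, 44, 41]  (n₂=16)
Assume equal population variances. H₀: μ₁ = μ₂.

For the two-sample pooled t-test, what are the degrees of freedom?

degrees of freedom = 25

df = n₁ + n₂ − 2 = 11 + 16 − 2 = 25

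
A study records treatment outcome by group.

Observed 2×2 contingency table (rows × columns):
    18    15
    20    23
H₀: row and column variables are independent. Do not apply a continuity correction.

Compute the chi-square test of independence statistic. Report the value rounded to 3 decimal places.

Row totals [33, 43], col totals [38, 38], n=76
χ² = (18−16.50)²/16.50 + (15−16.50)²/16.50 + (20−21.50)²/21.50 + (23−21.50)²/21.50 = 0.4820
df = 1

test statistic = 0.482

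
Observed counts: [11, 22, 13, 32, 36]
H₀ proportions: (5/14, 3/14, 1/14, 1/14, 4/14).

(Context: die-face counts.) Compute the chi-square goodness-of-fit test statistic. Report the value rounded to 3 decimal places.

test statistic = 95.083

n = 114; E_i = n·p_i = [40.71, 24.43, 8.14, 8.14, 32.57]
χ² = (11−40.71)²/40.71 + (22−24.43)²/24.43 + (13−8.14)²/8.14 + (32−8.14)²/8.14 + (36−32.57)²/32.57 = 95.0830
df = 4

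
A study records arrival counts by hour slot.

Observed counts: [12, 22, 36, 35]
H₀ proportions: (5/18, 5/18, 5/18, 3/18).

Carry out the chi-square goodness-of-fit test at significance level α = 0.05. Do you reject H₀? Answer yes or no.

reject H₀: yes

n = 105; E_i = n·p_i = [29.17, 29.17, 29.17, 17.50]
χ² = (12−29.17)²/29.17 + (22−29.17)²/29.17 + (36−29.17)²/29.17 + (35−17.50)²/17.50 = 30.9657
df = 3
p-value (upper-tail) = 0.00000
At α=0.05: p < α → reject H₀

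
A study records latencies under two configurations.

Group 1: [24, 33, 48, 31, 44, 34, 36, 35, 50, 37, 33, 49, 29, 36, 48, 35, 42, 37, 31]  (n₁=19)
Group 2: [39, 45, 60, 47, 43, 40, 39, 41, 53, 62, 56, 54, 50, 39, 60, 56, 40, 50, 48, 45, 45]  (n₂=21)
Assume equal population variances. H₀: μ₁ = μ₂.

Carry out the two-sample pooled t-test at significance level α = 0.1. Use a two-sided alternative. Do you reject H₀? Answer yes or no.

x̄₁=37.474, s₁=7.381, n₁=19
x̄₂=48.190, s₂=7.594, n₂=21
s_p² = [18·7.381² + 20·7.594²]/38 = 56.1572
SE = √(s_p²·(1/19+1/21)) = 2.3727
t = (37.474−48.190)/2.3727 = -4.5167
df = 38
p-value (two-sided) = 0.00006
At α=0.1: p < α → reject H₀

reject H₀: yes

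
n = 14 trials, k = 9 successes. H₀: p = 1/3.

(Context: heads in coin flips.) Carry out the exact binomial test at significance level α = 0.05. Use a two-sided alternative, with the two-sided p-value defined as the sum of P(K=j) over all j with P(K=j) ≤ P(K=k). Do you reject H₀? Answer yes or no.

reject H₀: yes

Exact binomial: n=14, k=9, p₀=1/3=0.3333
P(X=j) = C(n,j)·p₀^j·(1−p₀)^(n−j); p = Σ P(X=j) over j with P(X=j) ≤ P(X=9)
p-value (two-sided) = 0.02086
At α=0.05: p < α → reject H₀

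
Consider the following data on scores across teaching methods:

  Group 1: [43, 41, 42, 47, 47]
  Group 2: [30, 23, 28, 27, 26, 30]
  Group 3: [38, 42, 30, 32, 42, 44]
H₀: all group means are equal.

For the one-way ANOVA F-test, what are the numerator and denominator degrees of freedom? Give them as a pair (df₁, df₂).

degrees of freedom = [2, 14]

k = 3 groups, N = 17 total
df = (k−1, N−k) = (3−1, 17−3) = (2, 14)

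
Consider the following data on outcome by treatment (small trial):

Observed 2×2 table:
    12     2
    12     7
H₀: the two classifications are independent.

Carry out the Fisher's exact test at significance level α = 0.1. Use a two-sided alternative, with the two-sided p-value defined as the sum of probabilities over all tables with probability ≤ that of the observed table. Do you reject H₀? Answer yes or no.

Margins: r₁=14, r₂=19, c₁=24, c₂=9, n=33
p_obs = C(14,12)·C(19,12)/C(33,24); sum pmf over tables with pmf ≤ p_obs
p-value (two-sided) = 0.24092
At α=0.1: p ≥ α → fail to reject H₀

reject H₀: no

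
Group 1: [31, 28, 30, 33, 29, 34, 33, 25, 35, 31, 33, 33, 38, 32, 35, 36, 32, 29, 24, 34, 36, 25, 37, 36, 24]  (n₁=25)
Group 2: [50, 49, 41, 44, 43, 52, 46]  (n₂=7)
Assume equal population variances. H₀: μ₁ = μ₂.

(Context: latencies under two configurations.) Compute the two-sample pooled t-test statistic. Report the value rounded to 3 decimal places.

test statistic = -8.419

x̄₁=31.720, s₁=4.098, n₁=25
x̄₂=46.429, s₂=4.036, n₂=7
s_p² = [24·4.098² + 6·4.036²]/30 = 16.6918
SE = √(s_p²·(1/25+1/7)) = 1.7471
t = (31.720−46.429)/1.7471 = -8.4190
df = 30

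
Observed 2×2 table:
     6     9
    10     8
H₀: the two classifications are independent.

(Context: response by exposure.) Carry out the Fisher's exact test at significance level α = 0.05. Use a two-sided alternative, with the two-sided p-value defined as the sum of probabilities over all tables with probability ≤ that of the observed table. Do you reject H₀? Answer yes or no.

Margins: r₁=15, r₂=18, c₁=16, c₂=17, n=33
p_obs = C(15,6)·C(18,10)/C(33,16); sum pmf over tables with pmf ≤ p_obs
p-value (two-sided) = 0.49053
At α=0.05: p ≥ α → fail to reject H₀

reject H₀: no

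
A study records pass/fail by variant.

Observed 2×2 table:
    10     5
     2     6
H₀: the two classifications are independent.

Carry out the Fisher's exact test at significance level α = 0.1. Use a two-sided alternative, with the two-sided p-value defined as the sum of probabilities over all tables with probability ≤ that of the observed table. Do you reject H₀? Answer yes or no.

reject H₀: yes

Margins: r₁=15, r₂=8, c₁=12, c₂=11, n=23
p_obs = C(15,10)·C(8,2)/C(23,12); sum pmf over tables with pmf ≤ p_obs
p-value (two-sided) = 0.08938
At α=0.1: p < α → reject H₀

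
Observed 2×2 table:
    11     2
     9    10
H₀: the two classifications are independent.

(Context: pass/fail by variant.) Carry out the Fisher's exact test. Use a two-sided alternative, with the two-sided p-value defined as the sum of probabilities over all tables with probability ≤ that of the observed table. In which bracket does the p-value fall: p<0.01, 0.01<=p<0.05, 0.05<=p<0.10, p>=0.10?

Margins: r₁=13, r₂=19, c₁=20, c₂=12, n=32
p_obs = C(13,11)·C(19,9)/C(32,20); sum pmf over tables with pmf ≤ p_obs
p-value (two-sided) = 0.06187
→ bracket: 0.05<=p<0.10

p-value bracket: 0.05<=p<0.10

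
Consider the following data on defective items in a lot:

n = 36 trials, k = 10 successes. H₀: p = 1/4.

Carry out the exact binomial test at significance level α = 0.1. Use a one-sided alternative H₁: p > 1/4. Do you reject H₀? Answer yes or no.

Exact binomial: n=36, k=10, p₀=1/4=0.2500
P(X≥10) from Σ C(n,i)·p₀^i·(1−p₀)^(n−i)
p-value (one-sided, H₁ greater) = 0.41168
At α=0.1: p ≥ α → fail to reject H₀

reject H₀: no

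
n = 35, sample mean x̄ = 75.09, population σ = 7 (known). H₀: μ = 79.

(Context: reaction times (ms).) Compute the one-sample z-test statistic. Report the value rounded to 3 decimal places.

SE = σ/√n = 7/√35 = 1.1832
z = (x̄−μ₀)/SE = (75.09−79)/1.1832 = -3.3046

test statistic = -3.305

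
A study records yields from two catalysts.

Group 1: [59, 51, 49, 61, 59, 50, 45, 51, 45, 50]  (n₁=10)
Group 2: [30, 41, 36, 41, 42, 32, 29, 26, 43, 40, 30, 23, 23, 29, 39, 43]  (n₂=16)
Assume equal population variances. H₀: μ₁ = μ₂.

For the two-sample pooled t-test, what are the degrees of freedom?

df = n₁ + n₂ − 2 = 10 + 16 − 2 = 24

degrees of freedom = 24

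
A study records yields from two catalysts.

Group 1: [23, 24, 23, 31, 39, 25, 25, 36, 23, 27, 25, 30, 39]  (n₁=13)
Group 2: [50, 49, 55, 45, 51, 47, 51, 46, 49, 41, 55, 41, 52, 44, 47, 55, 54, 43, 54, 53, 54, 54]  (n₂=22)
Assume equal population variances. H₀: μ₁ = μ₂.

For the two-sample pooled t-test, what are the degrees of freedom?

df = n₁ + n₂ − 2 = 13 + 22 − 2 = 33

degrees of freedom = 33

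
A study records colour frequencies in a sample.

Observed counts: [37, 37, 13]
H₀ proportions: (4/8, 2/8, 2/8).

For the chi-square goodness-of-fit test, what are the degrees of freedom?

df = k − 1 = 3 − 1 = 2

degrees of freedom = 2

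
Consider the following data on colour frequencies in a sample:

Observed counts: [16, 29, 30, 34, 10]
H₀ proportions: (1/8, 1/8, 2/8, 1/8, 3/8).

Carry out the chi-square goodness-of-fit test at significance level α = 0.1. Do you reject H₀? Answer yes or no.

n = 119; E_i = n·p_i = [14.88, 14.88, 29.75, 14.88, 44.62]
χ² = (16−14.88)²/14.88 + (29−14.88)²/14.88 + (30−29.75)²/29.75 + (34−14.88)²/14.88 + (10−44.62)²/44.62 = 64.9552
df = 4
p-value (upper-tail) = 0.00000
At α=0.1: p < α → reject H₀

reject H₀: yes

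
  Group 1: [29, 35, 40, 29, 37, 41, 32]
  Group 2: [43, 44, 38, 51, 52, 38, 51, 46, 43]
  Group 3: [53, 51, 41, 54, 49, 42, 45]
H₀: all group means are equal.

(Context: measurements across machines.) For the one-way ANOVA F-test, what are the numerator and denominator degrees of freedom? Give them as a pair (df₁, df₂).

degrees of freedom = [2, 20]

k = 3 groups, N = 23 total
df = (k−1, N−k) = (3−1, 23−3) = (2, 20)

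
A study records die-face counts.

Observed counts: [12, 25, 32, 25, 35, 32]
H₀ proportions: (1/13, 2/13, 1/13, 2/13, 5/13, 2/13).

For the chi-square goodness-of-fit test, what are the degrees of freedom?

df = k − 1 = 6 − 1 = 5

degrees of freedom = 5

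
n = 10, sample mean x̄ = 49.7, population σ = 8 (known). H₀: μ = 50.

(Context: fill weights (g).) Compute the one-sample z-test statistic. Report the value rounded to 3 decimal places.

test statistic = -0.119

SE = σ/√n = 8/√10 = 2.5298
z = (x̄−μ₀)/SE = (49.7−50)/2.5298 = -0.1186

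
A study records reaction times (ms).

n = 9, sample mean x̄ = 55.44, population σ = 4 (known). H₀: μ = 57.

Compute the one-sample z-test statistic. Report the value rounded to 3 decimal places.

test statistic = -1.170

SE = σ/√n = 4/√9 = 1.3333
z = (x̄−μ₀)/SE = (55.44−57)/1.3333 = -1.1700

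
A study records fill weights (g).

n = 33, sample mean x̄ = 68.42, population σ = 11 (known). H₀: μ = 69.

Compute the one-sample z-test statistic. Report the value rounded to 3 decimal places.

SE = σ/√n = 11/√33 = 1.9149
z = (x̄−μ₀)/SE = (68.42−69)/1.9149 = -0.3029

test statistic = -0.303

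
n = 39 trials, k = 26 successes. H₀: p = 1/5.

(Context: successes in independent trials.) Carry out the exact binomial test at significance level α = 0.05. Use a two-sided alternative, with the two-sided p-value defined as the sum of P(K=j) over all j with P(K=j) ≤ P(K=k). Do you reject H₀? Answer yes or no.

Exact binomial: n=39, k=26, p₀=1/5=0.2000
P(X=j) = C(n,j)·p₀^j·(1−p₀)^(n−j); p = Σ P(X=j) over j with P(X=j) ≤ P(X=26)
p-value (two-sided) = 0.00000
At α=0.05: p < α → reject H₀

reject H₀: yes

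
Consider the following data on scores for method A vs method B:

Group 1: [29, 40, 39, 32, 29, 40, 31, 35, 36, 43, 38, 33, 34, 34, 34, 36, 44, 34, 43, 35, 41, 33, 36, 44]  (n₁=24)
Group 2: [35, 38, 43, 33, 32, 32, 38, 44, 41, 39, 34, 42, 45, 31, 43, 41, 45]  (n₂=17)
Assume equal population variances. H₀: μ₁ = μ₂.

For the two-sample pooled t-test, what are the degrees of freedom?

degrees of freedom = 39

df = n₁ + n₂ − 2 = 24 + 17 − 2 = 39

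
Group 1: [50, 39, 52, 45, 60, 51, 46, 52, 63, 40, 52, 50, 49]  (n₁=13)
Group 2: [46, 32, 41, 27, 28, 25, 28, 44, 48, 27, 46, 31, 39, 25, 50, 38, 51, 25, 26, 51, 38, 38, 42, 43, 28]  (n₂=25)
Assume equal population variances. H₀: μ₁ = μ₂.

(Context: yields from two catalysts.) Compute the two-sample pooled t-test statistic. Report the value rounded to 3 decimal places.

x̄₁=49.923, s₁=6.739, n₁=13
x̄₂=36.680, s₂=9.200, n₂=25
s_p² = [12·6.739² + 24·9.200²]/36 = 71.5656
SE = √(s_p²·(1/13+1/25)) = 2.8927
t = (49.923−36.680)/2.8927 = 4.5781
df = 36

test statistic = 4.578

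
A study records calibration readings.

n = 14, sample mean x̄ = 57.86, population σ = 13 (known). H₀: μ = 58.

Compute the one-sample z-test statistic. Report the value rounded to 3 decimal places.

SE = σ/√n = 13/√14 = 3.4744
z = (x̄−μ₀)/SE = (57.86−58)/3.4744 = -0.0403

test statistic = -0.040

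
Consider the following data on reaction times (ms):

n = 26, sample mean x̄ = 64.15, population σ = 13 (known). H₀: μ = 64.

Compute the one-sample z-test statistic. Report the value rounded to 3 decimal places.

test statistic = 0.059

SE = σ/√n = 13/√26 = 2.5495
z = (x̄−μ₀)/SE = (64.15−64)/2.5495 = 0.0588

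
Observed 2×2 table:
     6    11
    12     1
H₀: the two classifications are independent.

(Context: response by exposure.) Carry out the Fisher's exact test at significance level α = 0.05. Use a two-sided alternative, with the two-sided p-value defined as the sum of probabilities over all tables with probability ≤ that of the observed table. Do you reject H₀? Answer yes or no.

Margins: r₁=17, r₂=13, c₁=18, c₂=12, n=30
p_obs = C(17,6)·C(13,12)/C(30,18); sum pmf over tables with pmf ≤ p_obs
p-value (two-sided) = 0.00240
At α=0.05: p < α → reject H₀

reject H₀: yes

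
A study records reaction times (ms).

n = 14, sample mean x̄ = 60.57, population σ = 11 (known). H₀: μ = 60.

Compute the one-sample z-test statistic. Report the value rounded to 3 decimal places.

SE = σ/√n = 11/√14 = 2.9399
z = (x̄−μ₀)/SE = (60.57−60)/2.9399 = 0.1939

test statistic = 0.194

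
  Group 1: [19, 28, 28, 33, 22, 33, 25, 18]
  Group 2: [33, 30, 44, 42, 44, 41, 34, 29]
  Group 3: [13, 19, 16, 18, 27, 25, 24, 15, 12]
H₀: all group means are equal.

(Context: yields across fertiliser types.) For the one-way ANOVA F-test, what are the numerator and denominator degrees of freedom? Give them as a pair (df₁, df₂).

degrees of freedom = [2, 22]

k = 3 groups, N = 25 total
df = (k−1, N−k) = (3−1, 25−3) = (2, 22)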